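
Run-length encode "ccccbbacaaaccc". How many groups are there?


Input: ccccbbacaaaccc
Scanning for consecutive runs:
  Group 1: 'c' x 4 (positions 0-3)
  Group 2: 'b' x 2 (positions 4-5)
  Group 3: 'a' x 1 (positions 6-6)
  Group 4: 'c' x 1 (positions 7-7)
  Group 5: 'a' x 3 (positions 8-10)
  Group 6: 'c' x 3 (positions 11-13)
Total groups: 6

6


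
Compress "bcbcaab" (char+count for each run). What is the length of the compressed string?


Input: bcbcaab
Runs:
  'b' x 1 => "b1"
  'c' x 1 => "c1"
  'b' x 1 => "b1"
  'c' x 1 => "c1"
  'a' x 2 => "a2"
  'b' x 1 => "b1"
Compressed: "b1c1b1c1a2b1"
Compressed length: 12

12


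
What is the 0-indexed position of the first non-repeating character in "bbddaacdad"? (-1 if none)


Input: bbddaacdad
Character frequencies:
  'a': 3
  'b': 2
  'c': 1
  'd': 4
Scanning left to right for freq == 1:
  Position 0 ('b'): freq=2, skip
  Position 1 ('b'): freq=2, skip
  Position 2 ('d'): freq=4, skip
  Position 3 ('d'): freq=4, skip
  Position 4 ('a'): freq=3, skip
  Position 5 ('a'): freq=3, skip
  Position 6 ('c'): unique! => answer = 6

6


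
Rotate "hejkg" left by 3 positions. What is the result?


Input: "hejkg", rotate left by 3
First 3 characters: "hej"
Remaining characters: "kg"
Concatenate remaining + first: "kg" + "hej" = "kghej"

kghej


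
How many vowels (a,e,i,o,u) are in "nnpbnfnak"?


Input: nnpbnfnak
Checking each character:
  'n' at position 0: consonant
  'n' at position 1: consonant
  'p' at position 2: consonant
  'b' at position 3: consonant
  'n' at position 4: consonant
  'f' at position 5: consonant
  'n' at position 6: consonant
  'a' at position 7: vowel (running total: 1)
  'k' at position 8: consonant
Total vowels: 1

1


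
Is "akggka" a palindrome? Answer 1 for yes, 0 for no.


Input: akggka
Reversed: akggka
  Compare pos 0 ('a') with pos 5 ('a'): match
  Compare pos 1 ('k') with pos 4 ('k'): match
  Compare pos 2 ('g') with pos 3 ('g'): match
Result: palindrome

1


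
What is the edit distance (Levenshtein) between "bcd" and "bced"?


Computing edit distance: "bcd" -> "bced"
DP table:
           b    c    e    d
      0    1    2    3    4
  b   1    0    1    2    3
  c   2    1    0    1    2
  d   3    2    1    1    1
Edit distance = dp[3][4] = 1

1


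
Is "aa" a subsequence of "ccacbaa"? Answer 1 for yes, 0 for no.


Check if "aa" is a subsequence of "ccacbaa"
Greedy scan:
  Position 0 ('c'): no match needed
  Position 1 ('c'): no match needed
  Position 2 ('a'): matches sub[0] = 'a'
  Position 3 ('c'): no match needed
  Position 4 ('b'): no match needed
  Position 5 ('a'): matches sub[1] = 'a'
  Position 6 ('a'): no match needed
All 2 characters matched => is a subsequence

1


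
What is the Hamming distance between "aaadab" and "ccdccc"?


Comparing "aaadab" and "ccdccc" position by position:
  Position 0: 'a' vs 'c' => differ
  Position 1: 'a' vs 'c' => differ
  Position 2: 'a' vs 'd' => differ
  Position 3: 'd' vs 'c' => differ
  Position 4: 'a' vs 'c' => differ
  Position 5: 'b' vs 'c' => differ
Total differences (Hamming distance): 6

6


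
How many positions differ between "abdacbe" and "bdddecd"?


Comparing "abdacbe" and "bdddecd" position by position:
  Position 0: 'a' vs 'b' => DIFFER
  Position 1: 'b' vs 'd' => DIFFER
  Position 2: 'd' vs 'd' => same
  Position 3: 'a' vs 'd' => DIFFER
  Position 4: 'c' vs 'e' => DIFFER
  Position 5: 'b' vs 'c' => DIFFER
  Position 6: 'e' vs 'd' => DIFFER
Positions that differ: 6

6


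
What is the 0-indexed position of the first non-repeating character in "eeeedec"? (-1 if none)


Input: eeeedec
Character frequencies:
  'c': 1
  'd': 1
  'e': 5
Scanning left to right for freq == 1:
  Position 0 ('e'): freq=5, skip
  Position 1 ('e'): freq=5, skip
  Position 2 ('e'): freq=5, skip
  Position 3 ('e'): freq=5, skip
  Position 4 ('d'): unique! => answer = 4

4


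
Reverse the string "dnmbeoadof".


Input: dnmbeoadof
Reading characters right to left:
  Position 9: 'f'
  Position 8: 'o'
  Position 7: 'd'
  Position 6: 'a'
  Position 5: 'o'
  Position 4: 'e'
  Position 3: 'b'
  Position 2: 'm'
  Position 1: 'n'
  Position 0: 'd'
Reversed: fodaoebmnd

fodaoebmnd


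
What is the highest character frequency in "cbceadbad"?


Input: cbceadbad
Character counts:
  'a': 2
  'b': 2
  'c': 2
  'd': 2
  'e': 1
Maximum frequency: 2

2


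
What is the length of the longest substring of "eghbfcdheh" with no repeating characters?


Input: "eghbfcdheh"
Sliding window (track last position of each char):
  Position 0 ('e'): window [0,0] length 1 -- new best
  Position 1 ('g'): window [0,1] length 2 -- new best
  Position 2 ('h'): window [0,2] length 3 -- new best
  Position 3 ('b'): window [0,3] length 4 -- new best
  Position 4 ('f'): window [0,4] length 5 -- new best
  Position 5 ('c'): window [0,5] length 6 -- new best
  Position 6 ('d'): window [0,6] length 7 -- new best
  Position 7 ('h'): repeat (last at 2), move window start to 3
  Position 7 ('h'): window [3,7] length 5
  Position 8 ('e'): window [3,8] length 6
  Position 9 ('h'): repeat (last at 7), move window start to 8
  Position 9 ('h'): window [8,9] length 2
Longest substring with no repeats: "eghbfcd" with length 7

7


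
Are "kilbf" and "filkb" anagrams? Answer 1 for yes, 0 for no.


Strings: "kilbf", "filkb"
Sorted first:  bfikl
Sorted second: bfikl
Sorted forms match => anagrams

1


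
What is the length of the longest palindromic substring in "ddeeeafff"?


Input: "ddeeeafff"
Checking substrings for palindromes:
  [2:5] "eee" (len 3) => palindrome
  [6:9] "fff" (len 3) => palindrome
  [0:2] "dd" (len 2) => palindrome
  [2:4] "ee" (len 2) => palindrome
  [3:5] "ee" (len 2) => palindrome
  [6:8] "ff" (len 2) => palindrome
Longest palindromic substring: "eee" with length 3

3


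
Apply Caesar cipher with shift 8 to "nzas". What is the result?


Caesar cipher: shift "nzas" by 8
  'n' (pos 13) + 8 = pos 21 = 'v'
  'z' (pos 25) + 8 = pos 7 = 'h'
  'a' (pos 0) + 8 = pos 8 = 'i'
  's' (pos 18) + 8 = pos 0 = 'a'
Result: vhia

vhia


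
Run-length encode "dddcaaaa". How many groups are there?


Input: dddcaaaa
Scanning for consecutive runs:
  Group 1: 'd' x 3 (positions 0-2)
  Group 2: 'c' x 1 (positions 3-3)
  Group 3: 'a' x 4 (positions 4-7)
Total groups: 3

3


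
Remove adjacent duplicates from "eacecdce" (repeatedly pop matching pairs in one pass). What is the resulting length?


Input: eacecdce
Stack-based adjacent duplicate removal:
  Read 'e': push. Stack: e
  Read 'a': push. Stack: ea
  Read 'c': push. Stack: eac
  Read 'e': push. Stack: eace
  Read 'c': push. Stack: eacec
  Read 'd': push. Stack: eacecd
  Read 'c': push. Stack: eacecdc
  Read 'e': push. Stack: eacecdce
Final stack: "eacecdce" (length 8)

8


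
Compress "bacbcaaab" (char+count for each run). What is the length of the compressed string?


Input: bacbcaaab
Runs:
  'b' x 1 => "b1"
  'a' x 1 => "a1"
  'c' x 1 => "c1"
  'b' x 1 => "b1"
  'c' x 1 => "c1"
  'a' x 3 => "a3"
  'b' x 1 => "b1"
Compressed: "b1a1c1b1c1a3b1"
Compressed length: 14

14


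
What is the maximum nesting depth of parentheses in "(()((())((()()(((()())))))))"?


Input: "(()((())((()()(((()())))))))"
Tracking depth:
  Position 0 '(': depth becomes 1
  Position 1 '(': depth becomes 2
  Position 2 ')': depth becomes 1
  Position 3 '(': depth becomes 2
  Position 4 '(': depth becomes 3
  Position 5 '(': depth becomes 4
  Position 6 ')': depth becomes 3
  Position 7 ')': depth becomes 2
  Position 8 '(': depth becomes 3
  Position 9 '(': depth becomes 4
  Position 10 '(': depth becomes 5
  Position 11 ')': depth becomes 4
  Position 12 '(': depth becomes 5
  Position 13 ')': depth becomes 4
  Position 14 '(': depth becomes 5
  Position 15 '(': depth becomes 6
  Position 16 '(': depth becomes 7
  Position 17 '(': depth becomes 8
  Position 18 ')': depth becomes 7
  Position 19 '(': depth becomes 8
  Position 20 ')': depth becomes 7
  Position 21 ')': depth becomes 6
  Position 22 ')': depth becomes 5
  Position 23 ')': depth becomes 4
  Position 24 ')': depth becomes 3
  Position 25 ')': depth becomes 2
  Position 26 ')': depth becomes 1
  Position 27 ')': depth becomes 0
Maximum depth reached: 8

8


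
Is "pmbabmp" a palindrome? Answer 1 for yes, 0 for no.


Input: pmbabmp
Reversed: pmbabmp
  Compare pos 0 ('p') with pos 6 ('p'): match
  Compare pos 1 ('m') with pos 5 ('m'): match
  Compare pos 2 ('b') with pos 4 ('b'): match
Result: palindrome

1


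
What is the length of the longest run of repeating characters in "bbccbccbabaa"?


Input: "bbccbccbabaa"
Scanning for longest run:
  Position 1 ('b'): continues run of 'b', length=2
  Position 2 ('c'): new char, reset run to 1
  Position 3 ('c'): continues run of 'c', length=2
  Position 4 ('b'): new char, reset run to 1
  Position 5 ('c'): new char, reset run to 1
  Position 6 ('c'): continues run of 'c', length=2
  Position 7 ('b'): new char, reset run to 1
  Position 8 ('a'): new char, reset run to 1
  Position 9 ('b'): new char, reset run to 1
  Position 10 ('a'): new char, reset run to 1
  Position 11 ('a'): continues run of 'a', length=2
Longest run: 'b' with length 2

2


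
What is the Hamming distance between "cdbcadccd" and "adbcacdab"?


Comparing "cdbcadccd" and "adbcacdab" position by position:
  Position 0: 'c' vs 'a' => differ
  Position 1: 'd' vs 'd' => same
  Position 2: 'b' vs 'b' => same
  Position 3: 'c' vs 'c' => same
  Position 4: 'a' vs 'a' => same
  Position 5: 'd' vs 'c' => differ
  Position 6: 'c' vs 'd' => differ
  Position 7: 'c' vs 'a' => differ
  Position 8: 'd' vs 'b' => differ
Total differences (Hamming distance): 5

5


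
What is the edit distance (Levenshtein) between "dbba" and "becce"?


Computing edit distance: "dbba" -> "becce"
DP table:
           b    e    c    c    e
      0    1    2    3    4    5
  d   1    1    2    3    4    5
  b   2    1    2    3    4    5
  b   3    2    2    3    4    5
  a   4    3    3    3    4    5
Edit distance = dp[4][5] = 5

5


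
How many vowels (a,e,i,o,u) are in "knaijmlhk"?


Input: knaijmlhk
Checking each character:
  'k' at position 0: consonant
  'n' at position 1: consonant
  'a' at position 2: vowel (running total: 1)
  'i' at position 3: vowel (running total: 2)
  'j' at position 4: consonant
  'm' at position 5: consonant
  'l' at position 6: consonant
  'h' at position 7: consonant
  'k' at position 8: consonant
Total vowels: 2

2


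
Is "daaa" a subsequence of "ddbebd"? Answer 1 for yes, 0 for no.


Check if "daaa" is a subsequence of "ddbebd"
Greedy scan:
  Position 0 ('d'): matches sub[0] = 'd'
  Position 1 ('d'): no match needed
  Position 2 ('b'): no match needed
  Position 3 ('e'): no match needed
  Position 4 ('b'): no match needed
  Position 5 ('d'): no match needed
Only matched 1/4 characters => not a subsequence

0


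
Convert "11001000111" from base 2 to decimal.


Input: "11001000111" in base 2
Positional expansion:
  Digit '1' (value 1) x 2^10 = 1024
  Digit '1' (value 1) x 2^9 = 512
  Digit '0' (value 0) x 2^8 = 0
  Digit '0' (value 0) x 2^7 = 0
  Digit '1' (value 1) x 2^6 = 64
  Digit '0' (value 0) x 2^5 = 0
  Digit '0' (value 0) x 2^4 = 0
  Digit '0' (value 0) x 2^3 = 0
  Digit '1' (value 1) x 2^2 = 4
  Digit '1' (value 1) x 2^1 = 2
  Digit '1' (value 1) x 2^0 = 1
Sum = 1607

1607


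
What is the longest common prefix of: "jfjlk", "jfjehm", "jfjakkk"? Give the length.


Words: jfjlk, jfjehm, jfjakkk
  Position 0: all 'j' => match
  Position 1: all 'f' => match
  Position 2: all 'j' => match
  Position 3: ('l', 'e', 'a') => mismatch, stop
LCP = "jfj" (length 3)

3


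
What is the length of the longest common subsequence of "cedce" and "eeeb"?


LCS of "cedce" and "eeeb"
DP table:
           e    e    e    b
      0    0    0    0    0
  c   0    0    0    0    0
  e   0    1    1    1    1
  d   0    1    1    1    1
  c   0    1    1    1    1
  e   0    1    2    2    2
LCS length = dp[5][4] = 2

2


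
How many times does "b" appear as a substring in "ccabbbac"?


Searching for "b" in "ccabbbac"
Scanning each position:
  Position 0: "c" => no
  Position 1: "c" => no
  Position 2: "a" => no
  Position 3: "b" => MATCH
  Position 4: "b" => MATCH
  Position 5: "b" => MATCH
  Position 6: "a" => no
  Position 7: "c" => no
Total occurrences: 3

3


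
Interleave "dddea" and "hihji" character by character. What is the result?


Interleaving "dddea" and "hihji":
  Position 0: 'd' from first, 'h' from second => "dh"
  Position 1: 'd' from first, 'i' from second => "di"
  Position 2: 'd' from first, 'h' from second => "dh"
  Position 3: 'e' from first, 'j' from second => "ej"
  Position 4: 'a' from first, 'i' from second => "ai"
Result: dhdidhejai

dhdidhejai


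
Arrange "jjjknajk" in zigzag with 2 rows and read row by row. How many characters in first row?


Zigzag "jjjknajk" into 2 rows:
Placing characters:
  'j' => row 0
  'j' => row 1
  'j' => row 0
  'k' => row 1
  'n' => row 0
  'a' => row 1
  'j' => row 0
  'k' => row 1
Rows:
  Row 0: "jjnj"
  Row 1: "jkak"
First row length: 4

4


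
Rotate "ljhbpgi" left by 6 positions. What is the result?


Input: "ljhbpgi", rotate left by 6
First 6 characters: "ljhbpg"
Remaining characters: "i"
Concatenate remaining + first: "i" + "ljhbpg" = "iljhbpg"

iljhbpg


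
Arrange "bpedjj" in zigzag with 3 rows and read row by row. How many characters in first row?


Zigzag "bpedjj" into 3 rows:
Placing characters:
  'b' => row 0
  'p' => row 1
  'e' => row 2
  'd' => row 1
  'j' => row 0
  'j' => row 1
Rows:
  Row 0: "bj"
  Row 1: "pdj"
  Row 2: "e"
First row length: 2

2


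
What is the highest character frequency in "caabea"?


Input: caabea
Character counts:
  'a': 3
  'b': 1
  'c': 1
  'e': 1
Maximum frequency: 3

3


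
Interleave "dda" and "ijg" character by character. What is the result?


Interleaving "dda" and "ijg":
  Position 0: 'd' from first, 'i' from second => "di"
  Position 1: 'd' from first, 'j' from second => "dj"
  Position 2: 'a' from first, 'g' from second => "ag"
Result: didjag

didjag


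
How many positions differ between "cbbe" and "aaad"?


Comparing "cbbe" and "aaad" position by position:
  Position 0: 'c' vs 'a' => DIFFER
  Position 1: 'b' vs 'a' => DIFFER
  Position 2: 'b' vs 'a' => DIFFER
  Position 3: 'e' vs 'd' => DIFFER
Positions that differ: 4

4


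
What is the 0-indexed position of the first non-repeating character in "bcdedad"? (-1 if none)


Input: bcdedad
Character frequencies:
  'a': 1
  'b': 1
  'c': 1
  'd': 3
  'e': 1
Scanning left to right for freq == 1:
  Position 0 ('b'): unique! => answer = 0

0


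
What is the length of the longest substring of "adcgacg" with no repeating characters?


Input: "adcgacg"
Sliding window (track last position of each char):
  Position 0 ('a'): window [0,0] length 1 -- new best
  Position 1 ('d'): window [0,1] length 2 -- new best
  Position 2 ('c'): window [0,2] length 3 -- new best
  Position 3 ('g'): window [0,3] length 4 -- new best
  Position 4 ('a'): repeat (last at 0), move window start to 1
  Position 4 ('a'): window [1,4] length 4
  Position 5 ('c'): repeat (last at 2), move window start to 3
  Position 5 ('c'): window [3,5] length 3
  Position 6 ('g'): repeat (last at 3), move window start to 4
  Position 6 ('g'): window [4,6] length 3
Longest substring with no repeats: "adcg" with length 4

4


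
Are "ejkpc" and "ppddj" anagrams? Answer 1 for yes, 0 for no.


Strings: "ejkpc", "ppddj"
Sorted first:  cejkp
Sorted second: ddjpp
Differ at position 0: 'c' vs 'd' => not anagrams

0


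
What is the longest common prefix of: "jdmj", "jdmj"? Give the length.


Words: jdmj, jdmj
  Position 0: all 'j' => match
  Position 1: all 'd' => match
  Position 2: all 'm' => match
  Position 3: all 'j' => match
LCP = "jdmj" (length 4)

4


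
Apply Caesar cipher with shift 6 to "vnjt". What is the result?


Caesar cipher: shift "vnjt" by 6
  'v' (pos 21) + 6 = pos 1 = 'b'
  'n' (pos 13) + 6 = pos 19 = 't'
  'j' (pos 9) + 6 = pos 15 = 'p'
  't' (pos 19) + 6 = pos 25 = 'z'
Result: btpz

btpz


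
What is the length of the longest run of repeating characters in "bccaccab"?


Input: "bccaccab"
Scanning for longest run:
  Position 1 ('c'): new char, reset run to 1
  Position 2 ('c'): continues run of 'c', length=2
  Position 3 ('a'): new char, reset run to 1
  Position 4 ('c'): new char, reset run to 1
  Position 5 ('c'): continues run of 'c', length=2
  Position 6 ('a'): new char, reset run to 1
  Position 7 ('b'): new char, reset run to 1
Longest run: 'c' with length 2

2


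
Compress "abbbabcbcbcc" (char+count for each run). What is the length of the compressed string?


Input: abbbabcbcbcc
Runs:
  'a' x 1 => "a1"
  'b' x 3 => "b3"
  'a' x 1 => "a1"
  'b' x 1 => "b1"
  'c' x 1 => "c1"
  'b' x 1 => "b1"
  'c' x 1 => "c1"
  'b' x 1 => "b1"
  'c' x 2 => "c2"
Compressed: "a1b3a1b1c1b1c1b1c2"
Compressed length: 18

18


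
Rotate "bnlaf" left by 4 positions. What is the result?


Input: "bnlaf", rotate left by 4
First 4 characters: "bnla"
Remaining characters: "f"
Concatenate remaining + first: "f" + "bnla" = "fbnla"

fbnla


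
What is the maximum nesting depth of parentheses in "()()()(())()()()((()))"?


Input: "()()()(())()()()((()))"
Tracking depth:
  Position 0 '(': depth becomes 1
  Position 1 ')': depth becomes 0
  Position 2 '(': depth becomes 1
  Position 3 ')': depth becomes 0
  Position 4 '(': depth becomes 1
  Position 5 ')': depth becomes 0
  Position 6 '(': depth becomes 1
  Position 7 '(': depth becomes 2
  Position 8 ')': depth becomes 1
  Position 9 ')': depth becomes 0
  Position 10 '(': depth becomes 1
  Position 11 ')': depth becomes 0
  Position 12 '(': depth becomes 1
  Position 13 ')': depth becomes 0
  Position 14 '(': depth becomes 1
  Position 15 ')': depth becomes 0
  Position 16 '(': depth becomes 1
  Position 17 '(': depth becomes 2
  Position 18 '(': depth becomes 3
  Position 19 ')': depth becomes 2
  Position 20 ')': depth becomes 1
  Position 21 ')': depth becomes 0
Maximum depth reached: 3

3


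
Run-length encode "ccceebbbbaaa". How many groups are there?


Input: ccceebbbbaaa
Scanning for consecutive runs:
  Group 1: 'c' x 3 (positions 0-2)
  Group 2: 'e' x 2 (positions 3-4)
  Group 3: 'b' x 4 (positions 5-8)
  Group 4: 'a' x 3 (positions 9-11)
Total groups: 4

4


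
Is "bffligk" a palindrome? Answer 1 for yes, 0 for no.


Input: bffligk
Reversed: kgilffb
  Compare pos 0 ('b') with pos 6 ('k'): MISMATCH
  Compare pos 1 ('f') with pos 5 ('g'): MISMATCH
  Compare pos 2 ('f') with pos 4 ('i'): MISMATCH
Result: not a palindrome

0


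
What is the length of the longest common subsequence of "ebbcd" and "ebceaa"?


LCS of "ebbcd" and "ebceaa"
DP table:
           e    b    c    e    a    a
      0    0    0    0    0    0    0
  e   0    1    1    1    1    1    1
  b   0    1    2    2    2    2    2
  b   0    1    2    2    2    2    2
  c   0    1    2    3    3    3    3
  d   0    1    2    3    3    3    3
LCS length = dp[5][6] = 3

3


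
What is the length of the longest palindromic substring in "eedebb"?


Input: "eedebb"
Checking substrings for palindromes:
  [1:4] "ede" (len 3) => palindrome
  [0:2] "ee" (len 2) => palindrome
  [4:6] "bb" (len 2) => palindrome
Longest palindromic substring: "ede" with length 3

3


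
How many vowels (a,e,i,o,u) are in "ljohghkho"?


Input: ljohghkho
Checking each character:
  'l' at position 0: consonant
  'j' at position 1: consonant
  'o' at position 2: vowel (running total: 1)
  'h' at position 3: consonant
  'g' at position 4: consonant
  'h' at position 5: consonant
  'k' at position 6: consonant
  'h' at position 7: consonant
  'o' at position 8: vowel (running total: 2)
Total vowels: 2

2


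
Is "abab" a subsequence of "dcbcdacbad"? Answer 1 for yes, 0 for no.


Check if "abab" is a subsequence of "dcbcdacbad"
Greedy scan:
  Position 0 ('d'): no match needed
  Position 1 ('c'): no match needed
  Position 2 ('b'): no match needed
  Position 3 ('c'): no match needed
  Position 4 ('d'): no match needed
  Position 5 ('a'): matches sub[0] = 'a'
  Position 6 ('c'): no match needed
  Position 7 ('b'): matches sub[1] = 'b'
  Position 8 ('a'): matches sub[2] = 'a'
  Position 9 ('d'): no match needed
Only matched 3/4 characters => not a subsequence

0


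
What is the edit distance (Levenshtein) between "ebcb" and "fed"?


Computing edit distance: "ebcb" -> "fed"
DP table:
           f    e    d
      0    1    2    3
  e   1    1    1    2
  b   2    2    2    2
  c   3    3    3    3
  b   4    4    4    4
Edit distance = dp[4][3] = 4

4


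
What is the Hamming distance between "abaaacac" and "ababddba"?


Comparing "abaaacac" and "ababddba" position by position:
  Position 0: 'a' vs 'a' => same
  Position 1: 'b' vs 'b' => same
  Position 2: 'a' vs 'a' => same
  Position 3: 'a' vs 'b' => differ
  Position 4: 'a' vs 'd' => differ
  Position 5: 'c' vs 'd' => differ
  Position 6: 'a' vs 'b' => differ
  Position 7: 'c' vs 'a' => differ
Total differences (Hamming distance): 5

5


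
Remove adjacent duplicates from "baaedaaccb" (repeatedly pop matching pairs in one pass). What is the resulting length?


Input: baaedaaccb
Stack-based adjacent duplicate removal:
  Read 'b': push. Stack: b
  Read 'a': push. Stack: ba
  Read 'a': matches stack top 'a' => pop. Stack: b
  Read 'e': push. Stack: be
  Read 'd': push. Stack: bed
  Read 'a': push. Stack: beda
  Read 'a': matches stack top 'a' => pop. Stack: bed
  Read 'c': push. Stack: bedc
  Read 'c': matches stack top 'c' => pop. Stack: bed
  Read 'b': push. Stack: bedb
Final stack: "bedb" (length 4)

4


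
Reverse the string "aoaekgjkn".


Input: aoaekgjkn
Reading characters right to left:
  Position 8: 'n'
  Position 7: 'k'
  Position 6: 'j'
  Position 5: 'g'
  Position 4: 'k'
  Position 3: 'e'
  Position 2: 'a'
  Position 1: 'o'
  Position 0: 'a'
Reversed: nkjgkeaoa

nkjgkeaoa


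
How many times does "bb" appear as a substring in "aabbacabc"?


Searching for "bb" in "aabbacabc"
Scanning each position:
  Position 0: "aa" => no
  Position 1: "ab" => no
  Position 2: "bb" => MATCH
  Position 3: "ba" => no
  Position 4: "ac" => no
  Position 5: "ca" => no
  Position 6: "ab" => no
  Position 7: "bc" => no
Total occurrences: 1

1


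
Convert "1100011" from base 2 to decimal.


Input: "1100011" in base 2
Positional expansion:
  Digit '1' (value 1) x 2^6 = 64
  Digit '1' (value 1) x 2^5 = 32
  Digit '0' (value 0) x 2^4 = 0
  Digit '0' (value 0) x 2^3 = 0
  Digit '0' (value 0) x 2^2 = 0
  Digit '1' (value 1) x 2^1 = 2
  Digit '1' (value 1) x 2^0 = 1
Sum = 99

99


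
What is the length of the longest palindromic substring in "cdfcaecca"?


Input: "cdfcaecca"
Checking substrings for palindromes:
  [6:8] "cc" (len 2) => palindrome
Longest palindromic substring: "cc" with length 2

2


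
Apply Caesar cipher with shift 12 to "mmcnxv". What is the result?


Caesar cipher: shift "mmcnxv" by 12
  'm' (pos 12) + 12 = pos 24 = 'y'
  'm' (pos 12) + 12 = pos 24 = 'y'
  'c' (pos 2) + 12 = pos 14 = 'o'
  'n' (pos 13) + 12 = pos 25 = 'z'
  'x' (pos 23) + 12 = pos 9 = 'j'
  'v' (pos 21) + 12 = pos 7 = 'h'
Result: yyozjh

yyozjh


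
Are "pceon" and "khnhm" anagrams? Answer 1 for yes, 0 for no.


Strings: "pceon", "khnhm"
Sorted first:  cenop
Sorted second: hhkmn
Differ at position 0: 'c' vs 'h' => not anagrams

0


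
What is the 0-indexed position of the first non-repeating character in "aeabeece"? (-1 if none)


Input: aeabeece
Character frequencies:
  'a': 2
  'b': 1
  'c': 1
  'e': 4
Scanning left to right for freq == 1:
  Position 0 ('a'): freq=2, skip
  Position 1 ('e'): freq=4, skip
  Position 2 ('a'): freq=2, skip
  Position 3 ('b'): unique! => answer = 3

3


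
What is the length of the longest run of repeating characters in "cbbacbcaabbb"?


Input: "cbbacbcaabbb"
Scanning for longest run:
  Position 1 ('b'): new char, reset run to 1
  Position 2 ('b'): continues run of 'b', length=2
  Position 3 ('a'): new char, reset run to 1
  Position 4 ('c'): new char, reset run to 1
  Position 5 ('b'): new char, reset run to 1
  Position 6 ('c'): new char, reset run to 1
  Position 7 ('a'): new char, reset run to 1
  Position 8 ('a'): continues run of 'a', length=2
  Position 9 ('b'): new char, reset run to 1
  Position 10 ('b'): continues run of 'b', length=2
  Position 11 ('b'): continues run of 'b', length=3
Longest run: 'b' with length 3

3


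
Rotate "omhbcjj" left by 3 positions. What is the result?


Input: "omhbcjj", rotate left by 3
First 3 characters: "omh"
Remaining characters: "bcjj"
Concatenate remaining + first: "bcjj" + "omh" = "bcjjomh"

bcjjomh


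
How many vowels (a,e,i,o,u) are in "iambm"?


Input: iambm
Checking each character:
  'i' at position 0: vowel (running total: 1)
  'a' at position 1: vowel (running total: 2)
  'm' at position 2: consonant
  'b' at position 3: consonant
  'm' at position 4: consonant
Total vowels: 2

2


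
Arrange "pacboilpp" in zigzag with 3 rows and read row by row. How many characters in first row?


Zigzag "pacboilpp" into 3 rows:
Placing characters:
  'p' => row 0
  'a' => row 1
  'c' => row 2
  'b' => row 1
  'o' => row 0
  'i' => row 1
  'l' => row 2
  'p' => row 1
  'p' => row 0
Rows:
  Row 0: "pop"
  Row 1: "abip"
  Row 2: "cl"
First row length: 3

3


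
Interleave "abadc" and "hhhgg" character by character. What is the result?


Interleaving "abadc" and "hhhgg":
  Position 0: 'a' from first, 'h' from second => "ah"
  Position 1: 'b' from first, 'h' from second => "bh"
  Position 2: 'a' from first, 'h' from second => "ah"
  Position 3: 'd' from first, 'g' from second => "dg"
  Position 4: 'c' from first, 'g' from second => "cg"
Result: ahbhahdgcg

ahbhahdgcg


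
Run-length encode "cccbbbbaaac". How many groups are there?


Input: cccbbbbaaac
Scanning for consecutive runs:
  Group 1: 'c' x 3 (positions 0-2)
  Group 2: 'b' x 4 (positions 3-6)
  Group 3: 'a' x 3 (positions 7-9)
  Group 4: 'c' x 1 (positions 10-10)
Total groups: 4

4


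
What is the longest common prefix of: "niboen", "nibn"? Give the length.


Words: niboen, nibn
  Position 0: all 'n' => match
  Position 1: all 'i' => match
  Position 2: all 'b' => match
  Position 3: ('o', 'n') => mismatch, stop
LCP = "nib" (length 3)

3


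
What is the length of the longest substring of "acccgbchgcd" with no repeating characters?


Input: "acccgbchgcd"
Sliding window (track last position of each char):
  Position 0 ('a'): window [0,0] length 1 -- new best
  Position 1 ('c'): window [0,1] length 2 -- new best
  Position 2 ('c'): repeat (last at 1), move window start to 2
  Position 2 ('c'): window [2,2] length 1
  Position 3 ('c'): repeat (last at 2), move window start to 3
  Position 3 ('c'): window [3,3] length 1
  Position 4 ('g'): window [3,4] length 2
  Position 5 ('b'): window [3,5] length 3 -- new best
  Position 6 ('c'): repeat (last at 3), move window start to 4
  Position 6 ('c'): window [4,6] length 3
  Position 7 ('h'): window [4,7] length 4 -- new best
  Position 8 ('g'): repeat (last at 4), move window start to 5
  Position 8 ('g'): window [5,8] length 4
  Position 9 ('c'): repeat (last at 6), move window start to 7
  Position 9 ('c'): window [7,9] length 3
  Position 10 ('d'): window [7,10] length 4
Longest substring with no repeats: "gbch" with length 4

4


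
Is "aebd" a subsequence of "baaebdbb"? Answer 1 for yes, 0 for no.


Check if "aebd" is a subsequence of "baaebdbb"
Greedy scan:
  Position 0 ('b'): no match needed
  Position 1 ('a'): matches sub[0] = 'a'
  Position 2 ('a'): no match needed
  Position 3 ('e'): matches sub[1] = 'e'
  Position 4 ('b'): matches sub[2] = 'b'
  Position 5 ('d'): matches sub[3] = 'd'
  Position 6 ('b'): no match needed
  Position 7 ('b'): no match needed
All 4 characters matched => is a subsequence

1


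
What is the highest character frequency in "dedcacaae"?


Input: dedcacaae
Character counts:
  'a': 3
  'c': 2
  'd': 2
  'e': 2
Maximum frequency: 3

3


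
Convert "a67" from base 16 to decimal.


Input: "a67" in base 16
Positional expansion:
  Digit 'a' (value 10) x 16^2 = 2560
  Digit '6' (value 6) x 16^1 = 96
  Digit '7' (value 7) x 16^0 = 7
Sum = 2663

2663


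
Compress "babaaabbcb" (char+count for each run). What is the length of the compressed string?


Input: babaaabbcb
Runs:
  'b' x 1 => "b1"
  'a' x 1 => "a1"
  'b' x 1 => "b1"
  'a' x 3 => "a3"
  'b' x 2 => "b2"
  'c' x 1 => "c1"
  'b' x 1 => "b1"
Compressed: "b1a1b1a3b2c1b1"
Compressed length: 14

14


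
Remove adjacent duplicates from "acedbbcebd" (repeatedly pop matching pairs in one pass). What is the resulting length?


Input: acedbbcebd
Stack-based adjacent duplicate removal:
  Read 'a': push. Stack: a
  Read 'c': push. Stack: ac
  Read 'e': push. Stack: ace
  Read 'd': push. Stack: aced
  Read 'b': push. Stack: acedb
  Read 'b': matches stack top 'b' => pop. Stack: aced
  Read 'c': push. Stack: acedc
  Read 'e': push. Stack: acedce
  Read 'b': push. Stack: acedceb
  Read 'd': push. Stack: acedcebd
Final stack: "acedcebd" (length 8)

8


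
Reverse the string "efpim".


Input: efpim
Reading characters right to left:
  Position 4: 'm'
  Position 3: 'i'
  Position 2: 'p'
  Position 1: 'f'
  Position 0: 'e'
Reversed: mipfe

mipfe


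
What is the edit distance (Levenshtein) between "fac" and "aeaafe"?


Computing edit distance: "fac" -> "aeaafe"
DP table:
           a    e    a    a    f    e
      0    1    2    3    4    5    6
  f   1    1    2    3    4    4    5
  a   2    1    2    2    3    4    5
  c   3    2    2    3    3    4    5
Edit distance = dp[3][6] = 5

5


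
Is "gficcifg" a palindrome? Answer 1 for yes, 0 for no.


Input: gficcifg
Reversed: gficcifg
  Compare pos 0 ('g') with pos 7 ('g'): match
  Compare pos 1 ('f') with pos 6 ('f'): match
  Compare pos 2 ('i') with pos 5 ('i'): match
  Compare pos 3 ('c') with pos 4 ('c'): match
Result: palindrome

1


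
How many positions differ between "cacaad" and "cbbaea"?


Comparing "cacaad" and "cbbaea" position by position:
  Position 0: 'c' vs 'c' => same
  Position 1: 'a' vs 'b' => DIFFER
  Position 2: 'c' vs 'b' => DIFFER
  Position 3: 'a' vs 'a' => same
  Position 4: 'a' vs 'e' => DIFFER
  Position 5: 'd' vs 'a' => DIFFER
Positions that differ: 4

4


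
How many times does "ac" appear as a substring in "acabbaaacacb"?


Searching for "ac" in "acabbaaacacb"
Scanning each position:
  Position 0: "ac" => MATCH
  Position 1: "ca" => no
  Position 2: "ab" => no
  Position 3: "bb" => no
  Position 4: "ba" => no
  Position 5: "aa" => no
  Position 6: "aa" => no
  Position 7: "ac" => MATCH
  Position 8: "ca" => no
  Position 9: "ac" => MATCH
  Position 10: "cb" => no
Total occurrences: 3

3


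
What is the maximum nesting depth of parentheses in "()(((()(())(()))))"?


Input: "()(((()(())(()))))"
Tracking depth:
  Position 0 '(': depth becomes 1
  Position 1 ')': depth becomes 0
  Position 2 '(': depth becomes 1
  Position 3 '(': depth becomes 2
  Position 4 '(': depth becomes 3
  Position 5 '(': depth becomes 4
  Position 6 ')': depth becomes 3
  Position 7 '(': depth becomes 4
  Position 8 '(': depth becomes 5
  Position 9 ')': depth becomes 4
  Position 10 ')': depth becomes 3
  Position 11 '(': depth becomes 4
  Position 12 '(': depth becomes 5
  Position 13 ')': depth becomes 4
  Position 14 ')': depth becomes 3
  Position 15 ')': depth becomes 2
  Position 16 ')': depth becomes 1
  Position 17 ')': depth becomes 0
Maximum depth reached: 5

5


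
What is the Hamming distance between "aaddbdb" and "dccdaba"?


Comparing "aaddbdb" and "dccdaba" position by position:
  Position 0: 'a' vs 'd' => differ
  Position 1: 'a' vs 'c' => differ
  Position 2: 'd' vs 'c' => differ
  Position 3: 'd' vs 'd' => same
  Position 4: 'b' vs 'a' => differ
  Position 5: 'd' vs 'b' => differ
  Position 6: 'b' vs 'a' => differ
Total differences (Hamming distance): 6

6


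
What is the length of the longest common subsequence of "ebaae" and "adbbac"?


LCS of "ebaae" and "adbbac"
DP table:
           a    d    b    b    a    c
      0    0    0    0    0    0    0
  e   0    0    0    0    0    0    0
  b   0    0    0    1    1    1    1
  a   0    1    1    1    1    2    2
  a   0    1    1    1    1    2    2
  e   0    1    1    1    1    2    2
LCS length = dp[5][6] = 2

2


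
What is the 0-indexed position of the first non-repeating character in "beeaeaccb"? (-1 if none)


Input: beeaeaccb
Character frequencies:
  'a': 2
  'b': 2
  'c': 2
  'e': 3
Scanning left to right for freq == 1:
  Position 0 ('b'): freq=2, skip
  Position 1 ('e'): freq=3, skip
  Position 2 ('e'): freq=3, skip
  Position 3 ('a'): freq=2, skip
  Position 4 ('e'): freq=3, skip
  Position 5 ('a'): freq=2, skip
  Position 6 ('c'): freq=2, skip
  Position 7 ('c'): freq=2, skip
  Position 8 ('b'): freq=2, skip
  No unique character found => answer = -1

-1


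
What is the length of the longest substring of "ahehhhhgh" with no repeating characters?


Input: "ahehhhhgh"
Sliding window (track last position of each char):
  Position 0 ('a'): window [0,0] length 1 -- new best
  Position 1 ('h'): window [0,1] length 2 -- new best
  Position 2 ('e'): window [0,2] length 3 -- new best
  Position 3 ('h'): repeat (last at 1), move window start to 2
  Position 3 ('h'): window [2,3] length 2
  Position 4 ('h'): repeat (last at 3), move window start to 4
  Position 4 ('h'): window [4,4] length 1
  Position 5 ('h'): repeat (last at 4), move window start to 5
  Position 5 ('h'): window [5,5] length 1
  Position 6 ('h'): repeat (last at 5), move window start to 6
  Position 6 ('h'): window [6,6] length 1
  Position 7 ('g'): window [6,7] length 2
  Position 8 ('h'): repeat (last at 6), move window start to 7
  Position 8 ('h'): window [7,8] length 2
Longest substring with no repeats: "ahe" with length 3

3


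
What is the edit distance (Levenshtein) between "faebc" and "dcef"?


Computing edit distance: "faebc" -> "dcef"
DP table:
           d    c    e    f
      0    1    2    3    4
  f   1    1    2    3    3
  a   2    2    2    3    4
  e   3    3    3    2    3
  b   4    4    4    3    3
  c   5    5    4    4    4
Edit distance = dp[5][4] = 4

4


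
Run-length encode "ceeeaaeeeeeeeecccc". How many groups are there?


Input: ceeeaaeeeeeeeecccc
Scanning for consecutive runs:
  Group 1: 'c' x 1 (positions 0-0)
  Group 2: 'e' x 3 (positions 1-3)
  Group 3: 'a' x 2 (positions 4-5)
  Group 4: 'e' x 8 (positions 6-13)
  Group 5: 'c' x 4 (positions 14-17)
Total groups: 5

5


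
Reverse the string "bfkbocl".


Input: bfkbocl
Reading characters right to left:
  Position 6: 'l'
  Position 5: 'c'
  Position 4: 'o'
  Position 3: 'b'
  Position 2: 'k'
  Position 1: 'f'
  Position 0: 'b'
Reversed: lcobkfb

lcobkfb


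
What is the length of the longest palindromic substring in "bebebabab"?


Input: "bebebabab"
Checking substrings for palindromes:
  [0:5] "bebeb" (len 5) => palindrome
  [4:9] "babab" (len 5) => palindrome
  [0:3] "beb" (len 3) => palindrome
  [1:4] "ebe" (len 3) => palindrome
  [2:5] "beb" (len 3) => palindrome
  [4:7] "bab" (len 3) => palindrome
Longest palindromic substring: "bebeb" with length 5

5


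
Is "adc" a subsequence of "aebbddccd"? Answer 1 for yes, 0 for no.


Check if "adc" is a subsequence of "aebbddccd"
Greedy scan:
  Position 0 ('a'): matches sub[0] = 'a'
  Position 1 ('e'): no match needed
  Position 2 ('b'): no match needed
  Position 3 ('b'): no match needed
  Position 4 ('d'): matches sub[1] = 'd'
  Position 5 ('d'): no match needed
  Position 6 ('c'): matches sub[2] = 'c'
  Position 7 ('c'): no match needed
  Position 8 ('d'): no match needed
All 3 characters matched => is a subsequence

1


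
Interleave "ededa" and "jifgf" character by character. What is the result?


Interleaving "ededa" and "jifgf":
  Position 0: 'e' from first, 'j' from second => "ej"
  Position 1: 'd' from first, 'i' from second => "di"
  Position 2: 'e' from first, 'f' from second => "ef"
  Position 3: 'd' from first, 'g' from second => "dg"
  Position 4: 'a' from first, 'f' from second => "af"
Result: ejdiefdgaf

ejdiefdgaf


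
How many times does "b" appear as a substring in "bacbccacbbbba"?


Searching for "b" in "bacbccacbbbba"
Scanning each position:
  Position 0: "b" => MATCH
  Position 1: "a" => no
  Position 2: "c" => no
  Position 3: "b" => MATCH
  Position 4: "c" => no
  Position 5: "c" => no
  Position 6: "a" => no
  Position 7: "c" => no
  Position 8: "b" => MATCH
  Position 9: "b" => MATCH
  Position 10: "b" => MATCH
  Position 11: "b" => MATCH
  Position 12: "a" => no
Total occurrences: 6

6


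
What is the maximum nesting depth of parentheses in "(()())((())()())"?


Input: "(()())((())()())"
Tracking depth:
  Position 0 '(': depth becomes 1
  Position 1 '(': depth becomes 2
  Position 2 ')': depth becomes 1
  Position 3 '(': depth becomes 2
  Position 4 ')': depth becomes 1
  Position 5 ')': depth becomes 0
  Position 6 '(': depth becomes 1
  Position 7 '(': depth becomes 2
  Position 8 '(': depth becomes 3
  Position 9 ')': depth becomes 2
  Position 10 ')': depth becomes 1
  Position 11 '(': depth becomes 2
  Position 12 ')': depth becomes 1
  Position 13 '(': depth becomes 2
  Position 14 ')': depth becomes 1
  Position 15 ')': depth becomes 0
Maximum depth reached: 3

3


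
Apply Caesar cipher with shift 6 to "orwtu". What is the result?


Caesar cipher: shift "orwtu" by 6
  'o' (pos 14) + 6 = pos 20 = 'u'
  'r' (pos 17) + 6 = pos 23 = 'x'
  'w' (pos 22) + 6 = pos 2 = 'c'
  't' (pos 19) + 6 = pos 25 = 'z'
  'u' (pos 20) + 6 = pos 0 = 'a'
Result: uxcza

uxcza


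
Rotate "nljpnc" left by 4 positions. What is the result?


Input: "nljpnc", rotate left by 4
First 4 characters: "nljp"
Remaining characters: "nc"
Concatenate remaining + first: "nc" + "nljp" = "ncnljp"

ncnljp


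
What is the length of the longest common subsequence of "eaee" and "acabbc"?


LCS of "eaee" and "acabbc"
DP table:
           a    c    a    b    b    c
      0    0    0    0    0    0    0
  e   0    0    0    0    0    0    0
  a   0    1    1    1    1    1    1
  e   0    1    1    1    1    1    1
  e   0    1    1    1    1    1    1
LCS length = dp[4][6] = 1

1


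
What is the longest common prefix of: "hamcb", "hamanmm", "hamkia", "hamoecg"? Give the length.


Words: hamcb, hamanmm, hamkia, hamoecg
  Position 0: all 'h' => match
  Position 1: all 'a' => match
  Position 2: all 'm' => match
  Position 3: ('c', 'a', 'k', 'o') => mismatch, stop
LCP = "ham" (length 3)

3


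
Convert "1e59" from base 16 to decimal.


Input: "1e59" in base 16
Positional expansion:
  Digit '1' (value 1) x 16^3 = 4096
  Digit 'e' (value 14) x 16^2 = 3584
  Digit '5' (value 5) x 16^1 = 80
  Digit '9' (value 9) x 16^0 = 9
Sum = 7769

7769


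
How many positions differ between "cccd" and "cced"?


Comparing "cccd" and "cced" position by position:
  Position 0: 'c' vs 'c' => same
  Position 1: 'c' vs 'c' => same
  Position 2: 'c' vs 'e' => DIFFER
  Position 3: 'd' vs 'd' => same
Positions that differ: 1

1


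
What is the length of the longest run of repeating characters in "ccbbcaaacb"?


Input: "ccbbcaaacb"
Scanning for longest run:
  Position 1 ('c'): continues run of 'c', length=2
  Position 2 ('b'): new char, reset run to 1
  Position 3 ('b'): continues run of 'b', length=2
  Position 4 ('c'): new char, reset run to 1
  Position 5 ('a'): new char, reset run to 1
  Position 6 ('a'): continues run of 'a', length=2
  Position 7 ('a'): continues run of 'a', length=3
  Position 8 ('c'): new char, reset run to 1
  Position 9 ('b'): new char, reset run to 1
Longest run: 'a' with length 3

3


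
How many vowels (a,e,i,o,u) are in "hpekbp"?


Input: hpekbp
Checking each character:
  'h' at position 0: consonant
  'p' at position 1: consonant
  'e' at position 2: vowel (running total: 1)
  'k' at position 3: consonant
  'b' at position 4: consonant
  'p' at position 5: consonant
Total vowels: 1

1
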